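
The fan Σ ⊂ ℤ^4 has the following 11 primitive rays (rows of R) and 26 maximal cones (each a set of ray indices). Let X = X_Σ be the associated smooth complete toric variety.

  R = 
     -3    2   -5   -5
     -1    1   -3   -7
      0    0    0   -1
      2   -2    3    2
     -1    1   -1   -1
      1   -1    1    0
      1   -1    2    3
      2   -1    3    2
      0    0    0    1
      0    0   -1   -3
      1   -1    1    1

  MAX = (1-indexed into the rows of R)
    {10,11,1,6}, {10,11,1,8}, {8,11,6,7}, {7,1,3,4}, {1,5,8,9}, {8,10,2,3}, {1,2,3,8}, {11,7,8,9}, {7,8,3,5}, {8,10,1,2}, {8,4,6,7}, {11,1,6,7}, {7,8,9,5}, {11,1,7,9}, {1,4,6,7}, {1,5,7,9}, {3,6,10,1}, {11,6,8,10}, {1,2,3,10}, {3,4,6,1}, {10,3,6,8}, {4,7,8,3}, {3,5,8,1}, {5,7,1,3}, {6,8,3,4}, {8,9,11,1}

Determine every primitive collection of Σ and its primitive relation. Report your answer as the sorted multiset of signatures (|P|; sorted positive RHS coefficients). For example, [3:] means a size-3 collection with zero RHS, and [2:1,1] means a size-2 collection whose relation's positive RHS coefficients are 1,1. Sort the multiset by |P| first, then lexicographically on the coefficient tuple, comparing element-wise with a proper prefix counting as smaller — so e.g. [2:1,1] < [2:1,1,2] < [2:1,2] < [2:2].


23 minimal non-faces of Δ(Σ) (on 11 rays):

  • {3,9}:  v_{3} + v_{9} = 0  →  sig = [2:]
  • {5,11}:  v_{5} + v_{11} = 0  →  sig = [2:]
  • {3,11}:  v_{3} + v_{11} = v_{6}  →  sig = [2:1]
  • {5,6}:  v_{5} + v_{6} = v_{3}  →  sig = [2:1]
  • {6,9}:  v_{6} + v_{9} = v_{11}  →  sig = [2:1]
  • {7,10}:  v_{7} + v_{10} = v_{6}  →  sig = [2:1]
  • {2,7}:  v_{2} + v_{7} = v_{3} + v_{10}  →  sig = [2:1,1]
  • {4,9}:  v_{4} + v_{9} = v_{6} + v_{7}  →  sig = [2:1,1]
  • {2,9}:  v_{2} + v_{9} = v_{1} + v_{8} + v_{10}  →  sig = [2:1,1,1]
  • {5,10}:  v_{5} + v_{10} = v_{1} + v_{3} + v_{8}  →  sig = [2:1,1,1]
  • {9,10}:  v_{9} + v_{10} = v_{1} + v_{8} + v_{11}  →  sig = [2:1,1,1]
  • {2,4}:  v_{2} + v_{4} = 2·v_{3} + v_{6} + v_{10}  →  sig = [2:1,1,2]
  • {2,6}:  v_{2} + v_{6} = v_{3} + 2·v_{10}  →  sig = [2:1,2]
  • {4,5}:  v_{4} + v_{5} = 2·v_{3} + v_{7}  →  sig = [2:1,2]
  • {4,10}:  v_{4} + v_{10} = v_{3} + 2·v_{6}  →  sig = [2:1,2]
  • {4,11}:  v_{4} + v_{11} = 2·v_{6} + v_{7}  →  sig = [2:1,2]
  • {2,11}:  v_{2} + v_{11} = 2·v_{10}  →  sig = [2:2]
  • {2,5}:  v_{2} + v_{5} = 2·v_{1} + 2·v_{3} + 2·v_{8}  →  sig = [2:2,2,2]
  • {1,7,8}:  v_{1} + v_{7} + v_{8} = 0  →  sig = [3:]
  • {1,6,8}:  v_{1} + v_{6} + v_{8} = v_{10}  →  sig = [3:1]
  • {3,6,7}:  v_{3} + v_{6} + v_{7} = v_{4}  →  sig = [3:1]
  • {1,4,8}:  v_{1} + v_{4} + v_{8} = v_{3} + v_{6}  →  sig = [3:1,1]
  • {1,3,8,10}:  v_{1} + v_{3} + v_{8} + v_{10} = v_{2}  →  sig = [4:1]

so the primitive-relation signature multiset is
{ [2:] ×2,  [2:1] ×4,  [2:1,1] ×2,  [2:1,1,1] ×3,  [2:1,1,2],  [2:1,2] ×4,  [2:2],  [2:2,2,2],  [3:],  [3:1] ×2,  [3:1,1],  [4:1] }


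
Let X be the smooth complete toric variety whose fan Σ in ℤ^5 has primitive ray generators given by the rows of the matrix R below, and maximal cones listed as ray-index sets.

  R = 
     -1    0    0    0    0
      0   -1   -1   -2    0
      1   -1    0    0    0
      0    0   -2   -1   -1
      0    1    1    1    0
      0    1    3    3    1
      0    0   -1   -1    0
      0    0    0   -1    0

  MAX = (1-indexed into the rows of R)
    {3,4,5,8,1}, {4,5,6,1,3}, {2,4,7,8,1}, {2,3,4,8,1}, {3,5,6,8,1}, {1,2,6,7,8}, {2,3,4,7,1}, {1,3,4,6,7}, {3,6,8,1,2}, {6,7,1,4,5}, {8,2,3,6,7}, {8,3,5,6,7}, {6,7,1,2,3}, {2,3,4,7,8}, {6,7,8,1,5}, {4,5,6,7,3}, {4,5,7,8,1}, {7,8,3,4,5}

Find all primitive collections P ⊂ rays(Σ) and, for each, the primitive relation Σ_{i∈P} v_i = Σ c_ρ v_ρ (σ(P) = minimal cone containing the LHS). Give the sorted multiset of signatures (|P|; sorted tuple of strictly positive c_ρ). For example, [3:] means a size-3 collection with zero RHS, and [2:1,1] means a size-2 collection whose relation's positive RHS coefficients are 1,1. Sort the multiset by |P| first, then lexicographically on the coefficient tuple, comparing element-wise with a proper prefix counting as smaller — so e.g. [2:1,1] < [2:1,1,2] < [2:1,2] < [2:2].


The 5 primitive collections of Σ (r=8, n=5):

  {2,5}:  v_{2} + v_{5} = v_{8}  ⟹  sig = [2:1]
  {2,4,6}:  v_{2} + v_{4} + v_{6} = 0  ⟹  sig = [3:]
  {4,6,8}:  v_{4} + v_{6} + v_{8} = v_{5}  ⟹  sig = [3:1]
  {1,3,5,7}:  v_{1} + v_{3} + v_{5} + v_{7} = 0  ⟹  sig = [4:]
  {1,3,7,8}:  v_{1} + v_{3} + v_{7} + v_{8} = v_{2}  ⟹  sig = [4:1]

so the primitive-relation signature multiset is
    |P|=2: 1 collection, coeffs (1)
    |P|=3: 2 collections, coeffs (), (1)
    |P|=4: 2 collections, coeffs (), (1)


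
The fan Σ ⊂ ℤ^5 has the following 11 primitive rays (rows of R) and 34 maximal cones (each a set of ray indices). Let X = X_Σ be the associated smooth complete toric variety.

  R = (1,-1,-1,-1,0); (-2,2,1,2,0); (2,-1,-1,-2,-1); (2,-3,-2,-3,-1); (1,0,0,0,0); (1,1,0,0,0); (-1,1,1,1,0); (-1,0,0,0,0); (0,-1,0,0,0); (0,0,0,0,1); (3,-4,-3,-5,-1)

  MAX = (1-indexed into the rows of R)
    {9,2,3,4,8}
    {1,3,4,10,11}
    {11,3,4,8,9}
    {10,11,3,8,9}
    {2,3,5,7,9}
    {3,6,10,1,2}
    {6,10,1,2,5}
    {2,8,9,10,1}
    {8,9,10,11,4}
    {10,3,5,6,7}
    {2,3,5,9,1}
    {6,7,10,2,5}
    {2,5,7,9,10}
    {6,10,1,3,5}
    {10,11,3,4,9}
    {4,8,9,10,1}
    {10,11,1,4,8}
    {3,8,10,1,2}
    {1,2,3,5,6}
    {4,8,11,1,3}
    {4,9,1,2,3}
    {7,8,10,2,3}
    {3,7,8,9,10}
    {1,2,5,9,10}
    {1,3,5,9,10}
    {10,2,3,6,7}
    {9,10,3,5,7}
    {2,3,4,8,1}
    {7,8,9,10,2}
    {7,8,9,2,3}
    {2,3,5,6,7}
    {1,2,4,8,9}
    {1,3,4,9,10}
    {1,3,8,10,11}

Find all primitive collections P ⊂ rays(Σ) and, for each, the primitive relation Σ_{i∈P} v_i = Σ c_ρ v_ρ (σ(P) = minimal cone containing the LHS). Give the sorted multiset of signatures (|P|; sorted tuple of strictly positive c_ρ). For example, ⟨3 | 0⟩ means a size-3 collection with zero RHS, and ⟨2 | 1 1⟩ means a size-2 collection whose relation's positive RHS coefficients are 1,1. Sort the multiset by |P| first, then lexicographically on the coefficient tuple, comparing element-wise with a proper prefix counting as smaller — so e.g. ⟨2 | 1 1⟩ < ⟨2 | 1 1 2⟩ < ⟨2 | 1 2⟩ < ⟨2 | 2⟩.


17 collections generate NE(X_Σ); each relation:

  • {1,7}:  v_{1} + v_{7} = 0 — sig = ⟨2 | 0⟩
  • {5,8}:  v_{5} + v_{8} = 0 — sig = ⟨2 | 0⟩
  • {6,9}:  v_{6} + v_{9} = v_{5} — sig = ⟨2 | 1⟩
  • {4,6}:  v_{4} + v_{6} = v_{1} + v_{3} — sig = ⟨2 | 1 1⟩
  • {4,5}:  v_{4} + v_{5} = v_{1} + v_{3} + v_{9} — sig = ⟨2 | 1 1 1⟩
  • {4,7}:  v_{4} + v_{7} = v_{3} + v_{8} + v_{9} — sig = ⟨2 | 1 1 1⟩
  • {5,11}:  v_{5} + v_{11} = v_{3} + v_{4} + v_{10} — sig = ⟨2 | 1 1 1⟩
  • {6,8}:  v_{6} + v_{8} = v_{2} + v_{3} + v_{10} — sig = ⟨2 | 1 1 1⟩
  • {6,11}:  v_{6} + v_{11} = v_{1} + 2·v_{3} + v_{8} + v_{10} — sig = ⟨2 | 1 1 1 2⟩
  • {2,11}:  v_{2} + v_{11} = v_{1} + v_{3} + 2·v_{8} — sig = ⟨2 | 1 1 2⟩
  • {7,11}:  v_{7} + v_{11} = 2·v_{3} + 2·v_{8} + v_{9} + v_{10} — sig = ⟨2 | 1 1 2 2⟩
  • {2,4,10}:  v_{2} + v_{4} + v_{10} = v_{1} + v_{8} — sig = ⟨3 | 1 1⟩
  • {1,9,11}:  v_{1} + v_{9} + v_{11} = 2·v_{4} + v_{10} — sig = ⟨3 | 1 2⟩
  • {2,3,9,10}:  v_{2} + v_{3} + v_{9} + v_{10} = 0 — sig = ⟨4 | 0⟩
  • {1,3,8,9}:  v_{1} + v_{3} + v_{8} + v_{9} = v_{4} — sig = ⟨4 | 1⟩
  • {2,3,5,10}:  v_{2} + v_{3} + v_{5} + v_{10} = v_{6} — sig = ⟨4 | 1⟩
  • {3,4,8,10}:  v_{3} + v_{4} + v_{8} + v_{10} = v_{11} — sig = ⟨4 | 1⟩

Hence PRS(X_Σ) =
    |P|=2: 11 collections, coeffs (), (), (1), (1,1), (1,1,1), (1,1,1), (1,1,1), (1,1,1), (1,1,1,2), (1,1,2), (1,1,2,2)
    |P|=3: 2 collections, coeffs (1,1), (1,2)
    |P|=4: 4 collections, coeffs (), (1), (1), (1)


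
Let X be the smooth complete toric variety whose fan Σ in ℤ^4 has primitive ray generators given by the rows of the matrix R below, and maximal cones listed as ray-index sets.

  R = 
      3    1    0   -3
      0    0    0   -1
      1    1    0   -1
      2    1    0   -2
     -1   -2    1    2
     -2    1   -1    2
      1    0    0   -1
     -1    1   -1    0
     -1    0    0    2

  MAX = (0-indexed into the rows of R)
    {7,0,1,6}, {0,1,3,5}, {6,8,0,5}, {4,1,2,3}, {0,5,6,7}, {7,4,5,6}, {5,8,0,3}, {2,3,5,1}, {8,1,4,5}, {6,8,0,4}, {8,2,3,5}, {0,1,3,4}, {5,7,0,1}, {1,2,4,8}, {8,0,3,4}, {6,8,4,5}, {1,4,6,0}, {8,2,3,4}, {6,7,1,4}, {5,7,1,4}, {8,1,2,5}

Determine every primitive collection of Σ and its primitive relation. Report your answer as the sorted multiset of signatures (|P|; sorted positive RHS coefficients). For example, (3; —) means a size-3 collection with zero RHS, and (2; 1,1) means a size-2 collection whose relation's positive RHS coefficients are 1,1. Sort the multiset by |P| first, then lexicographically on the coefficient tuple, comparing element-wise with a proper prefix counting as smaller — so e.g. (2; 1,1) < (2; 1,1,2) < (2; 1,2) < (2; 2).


14 collections generate NE(X_Σ); each relation:

  {2,6}:  v_{2} + v_{6} = v_{3}  →  sig = (2; 1)
  {3,6}:  v_{3} + v_{6} = v_{0}  →  sig = (2; 1)
  {7,8}:  v_{7} + v_{8} = v_{5}  →  sig = (2; 1)
  {2,7}:  v_{2} + v_{7} = v_{1} + v_{3} + v_{5}  →  sig = (2; 1,1,1)
  {3,7}:  v_{3} + v_{7} = v_{0} + v_{1} + v_{5}  →  sig = (2; 1,1,1)
  {0,2}:  v_{0} + v_{2} = 2·v_{3}  →  sig = (2; 2)
  {1,6,8}:  v_{1} + v_{6} + v_{8} = 0  →  sig = (3; —)
  {0,1,8}:  v_{0} + v_{1} + v_{8} = v_{3}  →  sig = (3; 1)
  {0,4,7}:  v_{0} + v_{4} + v_{7} = v_{6}  →  sig = (3; 1)
  {1,3,8}:  v_{1} + v_{3} + v_{8} = v_{2}  →  sig = (3; 1)
  {1,5,6}:  v_{1} + v_{5} + v_{6} = v_{7}  →  sig = (3; 1)
  {3,4,5}:  v_{3} + v_{4} + v_{5} = v_{8}  →  sig = (3; 1)
  {0,4,5}:  v_{0} + v_{4} + v_{5} = v_{6} + v_{8}  →  sig = (3; 1,1)
  {2,4,5}:  v_{2} + v_{4} + v_{5} = v_{1} + 2·v_{8}  →  sig = (3; 1,2)

Signatures (|P|; sorted positive RHS coefficients), sorted:
[(2; 1), (2; 1), (2; 1), (2; 1,1,1), (2; 1,1,1), (2; 2), (3; —), (3; 1), (3; 1), (3; 1), (3; 1), (3; 1), (3; 1,1), (3; 1,2)]


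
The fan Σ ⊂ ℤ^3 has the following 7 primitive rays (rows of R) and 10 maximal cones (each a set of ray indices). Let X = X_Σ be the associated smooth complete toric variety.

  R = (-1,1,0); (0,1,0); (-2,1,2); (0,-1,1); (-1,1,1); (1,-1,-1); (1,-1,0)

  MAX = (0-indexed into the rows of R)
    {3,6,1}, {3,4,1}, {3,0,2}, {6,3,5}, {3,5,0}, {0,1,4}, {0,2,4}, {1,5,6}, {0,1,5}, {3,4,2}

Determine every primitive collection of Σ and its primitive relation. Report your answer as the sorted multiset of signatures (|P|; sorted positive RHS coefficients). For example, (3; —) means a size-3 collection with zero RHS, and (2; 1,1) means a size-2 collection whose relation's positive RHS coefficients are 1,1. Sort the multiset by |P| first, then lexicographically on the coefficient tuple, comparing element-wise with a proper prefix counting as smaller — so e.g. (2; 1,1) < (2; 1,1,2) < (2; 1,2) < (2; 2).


Minimal non-faces — 9 found among 7 rays, 10 max cones:

  P = {0,6}:  v_{0} + v_{6} = 0 ; sig = (2; —)
  P = {4,5}:  v_{4} + v_{5} = 0 ; sig = (2; —)
  P = {2,5}:  v_{2} + v_{5} = v_{0} + v_{3} ; sig = (2; 1,1)
  P = {2,6}:  v_{2} + v_{6} = v_{3} + v_{4} ; sig = (2; 1,1)
  P = {4,6}:  v_{4} + v_{6} = v_{1} + v_{3} ; sig = (2; 1,1)
  P = {1,2}:  v_{1} + v_{2} = 2·v_{4} ; sig = (2; 2)
  P = {0,1,3}:  v_{0} + v_{1} + v_{3} = v_{4} ; sig = (3; 1)
  P = {0,3,4}:  v_{0} + v_{3} + v_{4} = v_{2} ; sig = (3; 1)
  P = {1,3,5}:  v_{1} + v_{3} + v_{5} = v_{6} ; sig = (3; 1)

Sorted signature multiset PRS(X):
{ (2; —) ×2,  (2; 1,1) ×3,  (2; 2),  (3; 1) ×3 }


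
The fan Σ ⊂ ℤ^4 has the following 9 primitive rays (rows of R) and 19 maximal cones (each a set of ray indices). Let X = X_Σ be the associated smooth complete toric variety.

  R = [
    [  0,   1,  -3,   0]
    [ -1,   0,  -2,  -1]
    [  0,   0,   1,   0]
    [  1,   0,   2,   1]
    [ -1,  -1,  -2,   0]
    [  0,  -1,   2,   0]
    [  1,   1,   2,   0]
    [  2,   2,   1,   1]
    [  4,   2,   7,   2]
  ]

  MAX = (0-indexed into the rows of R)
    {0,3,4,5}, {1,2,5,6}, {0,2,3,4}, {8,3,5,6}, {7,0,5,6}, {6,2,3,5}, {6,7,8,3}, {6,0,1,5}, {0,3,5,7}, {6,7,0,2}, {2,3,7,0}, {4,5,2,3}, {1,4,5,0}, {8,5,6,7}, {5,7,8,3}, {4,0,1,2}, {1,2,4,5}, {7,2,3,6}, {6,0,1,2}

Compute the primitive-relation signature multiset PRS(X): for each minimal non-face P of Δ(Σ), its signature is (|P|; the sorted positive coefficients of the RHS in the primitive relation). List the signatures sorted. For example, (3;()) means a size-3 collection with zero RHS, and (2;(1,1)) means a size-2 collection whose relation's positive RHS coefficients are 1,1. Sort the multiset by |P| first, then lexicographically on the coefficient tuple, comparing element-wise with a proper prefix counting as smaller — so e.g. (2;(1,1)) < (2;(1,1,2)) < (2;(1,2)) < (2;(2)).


12 collections generate NE(X_Σ); each relation:

  • {1,3}:  v_{1} + v_{3} = 0  ⇒ sig = (2;())
  • {4,6}:  v_{4} + v_{6} = 0  ⇒ sig = (2;())
  • {1,7}:  v_{1} + v_{7} = v_{0} + v_{6}  ⇒ sig = (2;(1,1))
  • {4,7}:  v_{4} + v_{7} = v_{0} + v_{3}  ⇒ sig = (2;(1,1))
  • {1,8}:  v_{1} + v_{8} = v_{5} + v_{6} + v_{7}  ⇒ sig = (2;(1,1,1))
  • {4,8}:  v_{4} + v_{8} = v_{3} + v_{5} + v_{7}  ⇒ sig = (2;(1,1,1))
  • {0,8}:  v_{0} + v_{8} = v_{5} + 2·v_{7}  ⇒ sig = (2;(1,2))
  • {2,8}:  v_{2} + v_{8} = 2·v_{3} + 2·v_{6}  ⇒ sig = (2;(2,2))
  • {0,2,5}:  v_{0} + v_{2} + v_{5} = 0  ⇒ sig = (3;())
  • {0,3,6}:  v_{0} + v_{3} + v_{6} = v_{7}  ⇒ sig = (3;(1))
  • {2,5,7}:  v_{2} + v_{5} + v_{7} = v_{3} + v_{6}  ⇒ sig = (3;(1,1))
  • {3,5,6,7}:  v_{3} + v_{5} + v_{6} + v_{7} = v_{8}  ⇒ sig = (4;(1))

Sorted signature multiset PRS(X):
    |P|=2: 8 collections, coeffs (), (), (1,1), (1,1), (1,1,1), (1,1,1), (1,2), (2,2)
    |P|=3: 3 collections, coeffs (), (1), (1,1)
    |P|=4: 1 collection, coeffs (1)


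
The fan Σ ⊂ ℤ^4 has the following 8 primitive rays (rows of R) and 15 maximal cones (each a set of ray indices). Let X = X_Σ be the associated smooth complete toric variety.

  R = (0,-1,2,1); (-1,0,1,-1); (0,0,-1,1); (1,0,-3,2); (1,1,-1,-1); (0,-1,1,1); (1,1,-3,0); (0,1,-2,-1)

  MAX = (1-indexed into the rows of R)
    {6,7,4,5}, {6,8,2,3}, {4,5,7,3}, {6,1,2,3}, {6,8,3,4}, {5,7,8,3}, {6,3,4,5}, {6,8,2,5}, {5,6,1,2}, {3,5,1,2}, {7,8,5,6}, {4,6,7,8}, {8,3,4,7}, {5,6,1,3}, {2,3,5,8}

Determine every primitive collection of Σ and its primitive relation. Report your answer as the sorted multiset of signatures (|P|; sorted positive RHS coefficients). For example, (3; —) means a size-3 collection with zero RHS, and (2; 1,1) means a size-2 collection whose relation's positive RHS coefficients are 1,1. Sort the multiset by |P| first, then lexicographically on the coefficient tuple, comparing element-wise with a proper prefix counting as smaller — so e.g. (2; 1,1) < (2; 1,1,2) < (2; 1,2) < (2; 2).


Minimal non-faces — 9 found among 8 rays, 15 max cones:

  • {1,8}:  v_{1} + v_{8} = 0 ; sig = (2; —)
  • {2,7}:  v_{2} + v_{7} = v_{8} ; sig = (2; 1)
  • {1,7}:  v_{1} + v_{7} = v_{3} + v_{5} + v_{6} ; sig = (2; 1,1,1)
  • {2,4}:  v_{2} + v_{4} = v_{3} + v_{6} + v_{8} ; sig = (2; 1,1,1)
  • {1,4}:  v_{1} + v_{4} = 2·v_{3} + v_{5} + 2·v_{6} ; sig = (2; 1,2,2)
  • {3,6,7}:  v_{3} + v_{6} + v_{7} = v_{4} ; sig = (3; 1)
  • {4,5,8}:  v_{4} + v_{5} + v_{8} = 2·v_{7} ; sig = (3; 2)
  • {2,3,5,6}:  v_{2} + v_{3} + v_{5} + v_{6} = 0 ; sig = (4; —)
  • {3,5,6,8}:  v_{3} + v_{5} + v_{6} + v_{8} = v_{7} ; sig = (4; 1)

Hence PRS(X_Σ) =
{ (2; —),  (2; 1),  (2; 1,1,1) ×2,  (2; 1,2,2),  (3; 1),  (3; 2),  (4; —),  (4; 1) }


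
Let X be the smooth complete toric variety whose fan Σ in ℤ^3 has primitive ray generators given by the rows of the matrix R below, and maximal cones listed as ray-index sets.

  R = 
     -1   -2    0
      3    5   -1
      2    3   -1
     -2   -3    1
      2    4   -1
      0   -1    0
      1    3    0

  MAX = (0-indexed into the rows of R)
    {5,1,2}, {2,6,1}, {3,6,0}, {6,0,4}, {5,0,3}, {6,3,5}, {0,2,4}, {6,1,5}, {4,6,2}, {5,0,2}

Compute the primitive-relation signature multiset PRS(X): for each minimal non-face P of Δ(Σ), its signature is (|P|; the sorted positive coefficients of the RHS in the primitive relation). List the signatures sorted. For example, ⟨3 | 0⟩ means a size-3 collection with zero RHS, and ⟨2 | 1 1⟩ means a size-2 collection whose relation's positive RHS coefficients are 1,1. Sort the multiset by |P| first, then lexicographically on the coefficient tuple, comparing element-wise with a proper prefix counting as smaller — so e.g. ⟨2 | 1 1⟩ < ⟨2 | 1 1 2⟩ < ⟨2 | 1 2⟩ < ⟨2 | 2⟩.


Minimal non-faces — 9 found among 7 rays, 10 max cones:

  {2,3}:  v_{2} + v_{3} = 0  ⟹  sig = ⟨2 | 0⟩
  {0,1}:  v_{0} + v_{1} = v_{2}  ⟹  sig = ⟨2 | 1⟩
  {4,5}:  v_{4} + v_{5} = v_{2}  ⟹  sig = ⟨2 | 1⟩
  {1,3}:  v_{1} + v_{3} = v_{5} + v_{6}  ⟹  sig = ⟨2 | 1 1⟩
  {3,4}:  v_{3} + v_{4} = v_{0} + v_{6}  ⟹  sig = ⟨2 | 1 1⟩
  {1,4}:  v_{1} + v_{4} = 2·v_{2} + v_{6}  ⟹  sig = ⟨2 | 1 2⟩
  {0,5,6}:  v_{0} + v_{5} + v_{6} = 0  ⟹  sig = ⟨3 | 0⟩
  {0,2,6}:  v_{0} + v_{2} + v_{6} = v_{4}  ⟹  sig = ⟨3 | 1⟩
  {2,5,6}:  v_{2} + v_{5} + v_{6} = v_{1}  ⟹  sig = ⟨3 | 1⟩

Signatures (|P|; sorted positive RHS coefficients), sorted:
    |P|=2: 6 collections, coeffs (), (1), (1), (1,1), (1,1), (1,2)
    |P|=3: 3 collections, coeffs (), (1), (1)


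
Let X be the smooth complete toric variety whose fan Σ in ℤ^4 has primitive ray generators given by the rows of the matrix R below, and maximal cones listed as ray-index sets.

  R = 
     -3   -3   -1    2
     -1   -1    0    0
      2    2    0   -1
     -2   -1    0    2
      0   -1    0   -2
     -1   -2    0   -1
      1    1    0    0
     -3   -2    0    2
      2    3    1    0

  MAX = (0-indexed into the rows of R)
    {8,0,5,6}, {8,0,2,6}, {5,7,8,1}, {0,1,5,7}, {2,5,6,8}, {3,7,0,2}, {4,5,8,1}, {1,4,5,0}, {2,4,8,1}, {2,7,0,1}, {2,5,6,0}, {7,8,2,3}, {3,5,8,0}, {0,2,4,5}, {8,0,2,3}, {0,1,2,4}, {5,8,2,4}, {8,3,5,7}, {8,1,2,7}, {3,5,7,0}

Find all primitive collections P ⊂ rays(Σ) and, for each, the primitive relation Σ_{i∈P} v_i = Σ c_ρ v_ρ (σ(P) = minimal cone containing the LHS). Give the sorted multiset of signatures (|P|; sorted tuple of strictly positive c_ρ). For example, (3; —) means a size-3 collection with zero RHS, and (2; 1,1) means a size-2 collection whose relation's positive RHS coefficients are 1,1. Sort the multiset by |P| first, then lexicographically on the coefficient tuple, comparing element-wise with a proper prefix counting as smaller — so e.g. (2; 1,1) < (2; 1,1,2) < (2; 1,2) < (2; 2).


14 collections generate NE(X_Σ); each relation:

  P = {1,6}:  v_{1} + v_{6} = 0  ⇒ sig = (2; —)
  P = {1,3}:  v_{1} + v_{3} = v_{7}  ⇒ sig = (2; 1)
  P = {6,7}:  v_{6} + v_{7} = v_{3}  ⇒ sig = (2; 1)
  P = {3,6}:  v_{3} + v_{6} = v_{0} + v_{8}  ⇒ sig = (2; 1,1)
  P = {4,6}:  v_{4} + v_{6} = v_{2} + v_{5}  ⇒ sig = (2; 1,1)
  P = {3,4}:  v_{3} + v_{4} = 2·v_{1}  ⇒ sig = (2; 2)
  P = {4,7}:  v_{4} + v_{7} = 3·v_{1}  ⇒ sig = (2; 3)
  P = {0,1,8}:  v_{0} + v_{1} + v_{8} = v_{3}  ⇒ sig = (3; 1)
  P = {0,4,8}:  v_{0} + v_{4} + v_{8} = v_{1}  ⇒ sig = (3; 1)
  P = {1,2,5}:  v_{1} + v_{2} + v_{5} = v_{4}  ⇒ sig = (3; 1)
  P = {2,3,5}:  v_{2} + v_{3} + v_{5} = v_{1}  ⇒ sig = (3; 1)
  P = {0,7,8}:  v_{0} + v_{7} + v_{8} = 2·v_{3}  ⇒ sig = (3; 2)
  P = {2,5,7}:  v_{2} + v_{5} + v_{7} = 2·v_{1}  ⇒ sig = (3; 2)
  P = {0,2,5,8}:  v_{0} + v_{2} + v_{5} + v_{8} = 0  ⇒ sig = (4; —)

so the primitive-relation signature multiset is
{ (2; —),  (2; 1) ×2,  (2; 1,1) ×2,  (2; 2),  (2; 3),  (3; 1) ×4,  (3; 2) ×2,  (4; —) }


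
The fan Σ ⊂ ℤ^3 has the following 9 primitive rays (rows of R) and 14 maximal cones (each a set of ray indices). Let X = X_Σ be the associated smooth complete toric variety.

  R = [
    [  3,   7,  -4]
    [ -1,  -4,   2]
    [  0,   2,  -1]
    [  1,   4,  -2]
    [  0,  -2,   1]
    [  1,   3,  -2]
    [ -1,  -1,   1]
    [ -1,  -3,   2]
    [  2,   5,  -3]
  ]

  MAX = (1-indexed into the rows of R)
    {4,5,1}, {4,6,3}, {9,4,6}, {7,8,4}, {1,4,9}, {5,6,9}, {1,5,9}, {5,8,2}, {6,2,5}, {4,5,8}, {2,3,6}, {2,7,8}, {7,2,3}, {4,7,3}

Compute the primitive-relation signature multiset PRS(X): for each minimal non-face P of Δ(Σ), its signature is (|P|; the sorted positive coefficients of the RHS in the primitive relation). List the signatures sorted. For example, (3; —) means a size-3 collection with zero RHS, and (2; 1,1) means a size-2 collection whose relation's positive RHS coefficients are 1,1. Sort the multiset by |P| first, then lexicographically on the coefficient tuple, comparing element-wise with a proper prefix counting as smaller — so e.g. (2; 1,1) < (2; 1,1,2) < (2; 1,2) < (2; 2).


Primitive collections (17):

  {2,4}:  v_{2} + v_{4} = 0 ; sig = (2; —)
  {3,5}:  v_{3} + v_{5} = 0 ; sig = (2; —)
  {6,8}:  v_{6} + v_{8} = 0 ; sig = (2; —)
  {3,8}:  v_{3} + v_{8} = v_{7} ; sig = (2; 1)
  {5,7}:  v_{5} + v_{7} = v_{8} ; sig = (2; 1)
  {6,7}:  v_{6} + v_{7} = v_{3} ; sig = (2; 1)
  {7,9}:  v_{7} + v_{9} = v_{4} ; sig = (2; 1)
  {1,2}:  v_{1} + v_{2} = v_{5} + v_{9} ; sig = (2; 1,1)
  {1,3}:  v_{1} + v_{3} = v_{4} + v_{9} ; sig = (2; 1,1)
  {2,9}:  v_{2} + v_{9} = v_{5} + v_{6} ; sig = (2; 1,1)
  {3,9}:  v_{3} + v_{9} = v_{4} + v_{6} ; sig = (2; 1,1)
  {8,9}:  v_{8} + v_{9} = v_{4} + v_{5} ; sig = (2; 1,1)
  {1,7}:  v_{1} + v_{7} = 2·v_{4} + v_{5} ; sig = (2; 1,2)
  {1,6}:  v_{1} + v_{6} = 2·v_{9} ; sig = (2; 2)
  {1,8}:  v_{1} + v_{8} = 2·v_{4} + 2·v_{5} ; sig = (2; 2,2)
  {4,5,6}:  v_{4} + v_{5} + v_{6} = v_{9} ; sig = (3; 1)
  {4,5,9}:  v_{4} + v_{5} + v_{9} = v_{1} ; sig = (3; 1)

Signatures (|P|; sorted positive RHS coefficients), sorted:
    |P|=2: 15 collections, coeffs (), (), (), (1), (1), (1), (1), (1,1), (1,1), (1,1), (1,1), (1,1), (1,2), (2), (2,2)
    |P|=3: 2 collections, coeffs (1), (1)


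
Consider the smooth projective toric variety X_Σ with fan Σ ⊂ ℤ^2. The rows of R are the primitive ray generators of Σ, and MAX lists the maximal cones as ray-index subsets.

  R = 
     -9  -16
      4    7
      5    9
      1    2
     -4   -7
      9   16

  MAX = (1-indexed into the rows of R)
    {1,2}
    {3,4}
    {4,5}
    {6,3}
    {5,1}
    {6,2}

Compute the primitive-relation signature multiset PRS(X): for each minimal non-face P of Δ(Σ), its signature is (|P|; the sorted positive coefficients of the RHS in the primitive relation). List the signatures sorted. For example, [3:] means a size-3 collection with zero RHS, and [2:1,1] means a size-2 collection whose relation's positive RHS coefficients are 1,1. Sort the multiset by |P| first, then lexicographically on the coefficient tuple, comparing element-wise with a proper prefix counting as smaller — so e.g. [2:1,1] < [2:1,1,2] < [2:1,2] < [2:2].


|primitive collections| = 9. Relations:

  P={1,6}:  v_{1} + v_{6} = 0  so sig = [2:]
  P={2,5}:  v_{2} + v_{5} = 0  so sig = [2:]
  P={1,3}:  v_{1} + v_{3} = v_{5}  so sig = [2:1]
  P={2,3}:  v_{2} + v_{3} = v_{6}  so sig = [2:1]
  P={2,4}:  v_{2} + v_{4} = v_{3}  so sig = [2:1]
  P={3,5}:  v_{3} + v_{5} = v_{4}  so sig = [2:1]
  P={5,6}:  v_{5} + v_{6} = v_{3}  so sig = [2:1]
  P={1,4}:  v_{1} + v_{4} = 2·v_{5}  so sig = [2:2]
  P={4,6}:  v_{4} + v_{6} = 2·v_{3}  so sig = [2:2]

Signatures (|P|; sorted positive RHS coefficients), sorted:
{ [2:] ×2,  [2:1] ×5,  [2:2] ×2 }


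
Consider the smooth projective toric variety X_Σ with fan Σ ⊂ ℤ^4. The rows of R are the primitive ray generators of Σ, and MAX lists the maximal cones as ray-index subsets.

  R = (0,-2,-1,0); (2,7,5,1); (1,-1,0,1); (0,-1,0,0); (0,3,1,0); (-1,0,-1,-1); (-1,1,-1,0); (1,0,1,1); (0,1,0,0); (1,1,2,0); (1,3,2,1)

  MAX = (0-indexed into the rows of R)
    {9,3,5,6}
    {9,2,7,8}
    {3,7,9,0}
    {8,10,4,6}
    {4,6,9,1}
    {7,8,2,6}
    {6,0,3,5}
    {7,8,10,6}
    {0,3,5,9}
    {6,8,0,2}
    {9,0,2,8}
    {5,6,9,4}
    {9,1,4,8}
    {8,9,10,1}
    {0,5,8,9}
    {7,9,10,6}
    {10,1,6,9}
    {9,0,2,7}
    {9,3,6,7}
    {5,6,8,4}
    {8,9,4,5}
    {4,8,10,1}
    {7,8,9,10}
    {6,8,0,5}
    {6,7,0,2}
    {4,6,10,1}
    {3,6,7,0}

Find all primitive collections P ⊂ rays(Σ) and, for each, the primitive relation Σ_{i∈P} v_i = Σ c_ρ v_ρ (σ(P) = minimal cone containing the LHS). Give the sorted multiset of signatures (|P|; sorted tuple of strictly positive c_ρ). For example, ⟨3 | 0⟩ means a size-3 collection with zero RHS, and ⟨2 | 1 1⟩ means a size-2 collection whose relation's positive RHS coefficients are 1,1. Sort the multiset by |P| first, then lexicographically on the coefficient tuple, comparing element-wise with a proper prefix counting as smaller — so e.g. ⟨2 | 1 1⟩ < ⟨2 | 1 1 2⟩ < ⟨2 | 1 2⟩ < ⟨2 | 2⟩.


|primitive collections| = 23. Relations:

  • {3,8}:  v_{3} + v_{8} = 0  so sig = ⟨2 | 0⟩
  • {5,7}:  v_{5} + v_{7} = 0  so sig = ⟨2 | 0⟩
  • {0,4}:  v_{0} + v_{4} = v_{8}  so sig = ⟨2 | 1⟩
  • {4,7}:  v_{4} + v_{7} = v_{10}  so sig = ⟨2 | 1⟩
  • {5,10}:  v_{5} + v_{10} = v_{4}  so sig = ⟨2 | 1⟩
  • {0,10}:  v_{0} + v_{10} = v_{7} + v_{8}  so sig = ⟨2 | 1 1⟩
  • {2,3}:  v_{2} + v_{3} = v_{0} + v_{7}  so sig = ⟨2 | 1 1⟩
  • {2,5}:  v_{2} + v_{5} = v_{0} + v_{8}  so sig = ⟨2 | 1 1⟩
  • {3,4}:  v_{3} + v_{4} = v_{6} + v_{9}  so sig = ⟨2 | 1 1⟩
  • {0,1}:  v_{0} + v_{1} = v_{8} + v_{9} + v_{10}  so sig = ⟨2 | 1 1 1⟩
  • {3,10}:  v_{3} + v_{10} = v_{6} + v_{7} + v_{9}  so sig = ⟨2 | 1 1 1⟩
  • {1,2}:  v_{1} + v_{2} = v_{7} + 2·v_{8} + v_{9} + v_{10}  so sig = ⟨2 | 1 1 1 2⟩
  • {1,3}:  v_{1} + v_{3} = v_{6} + 2·v_{9} + v_{10}  so sig = ⟨2 | 1 1 2⟩
  • {1,5}:  v_{1} + v_{5} = 2·v_{4} + v_{9}  so sig = ⟨2 | 1 2⟩
  • {1,7}:  v_{1} + v_{7} = v_{9} + 2·v_{10}  so sig = ⟨2 | 1 2⟩
  • {2,4}:  v_{2} + v_{4} = v_{7} + 2·v_{8}  so sig = ⟨2 | 1 2⟩
  • {2,10}:  v_{2} + v_{10} = 2·v_{7} + 2·v_{8}  so sig = ⟨2 | 2 2⟩
  • {0,6,9}:  v_{0} + v_{6} + v_{9} = 0  so sig = ⟨3 | 0⟩
  • {0,7,8}:  v_{0} + v_{7} + v_{8} = v_{2}  so sig = ⟨3 | 1⟩
  • {4,9,10}:  v_{4} + v_{9} + v_{10} = v_{1}  so sig = ⟨3 | 1⟩
  • {6,8,9}:  v_{6} + v_{8} + v_{9} = v_{4}  so sig = ⟨3 | 1⟩
  • {2,6,9}:  v_{2} + v_{6} + v_{9} = v_{7} + v_{8}  so sig = ⟨3 | 1 1⟩
  • {1,6,8}:  v_{1} + v_{6} + v_{8} = 2·v_{4} + v_{10}  so sig = ⟨3 | 1 2⟩

so the primitive-relation signature multiset is
{ ⟨2 | 0⟩ ×2,  ⟨2 | 1⟩ ×3,  ⟨2 | 1 1⟩ ×4,  ⟨2 | 1 1 1⟩ ×2,  ⟨2 | 1 1 1 2⟩,  ⟨2 | 1 1 2⟩,  ⟨2 | 1 2⟩ ×3,  ⟨2 | 2 2⟩,  ⟨3 | 0⟩,  ⟨3 | 1⟩ ×3,  ⟨3 | 1 1⟩,  ⟨3 | 1 2⟩ }


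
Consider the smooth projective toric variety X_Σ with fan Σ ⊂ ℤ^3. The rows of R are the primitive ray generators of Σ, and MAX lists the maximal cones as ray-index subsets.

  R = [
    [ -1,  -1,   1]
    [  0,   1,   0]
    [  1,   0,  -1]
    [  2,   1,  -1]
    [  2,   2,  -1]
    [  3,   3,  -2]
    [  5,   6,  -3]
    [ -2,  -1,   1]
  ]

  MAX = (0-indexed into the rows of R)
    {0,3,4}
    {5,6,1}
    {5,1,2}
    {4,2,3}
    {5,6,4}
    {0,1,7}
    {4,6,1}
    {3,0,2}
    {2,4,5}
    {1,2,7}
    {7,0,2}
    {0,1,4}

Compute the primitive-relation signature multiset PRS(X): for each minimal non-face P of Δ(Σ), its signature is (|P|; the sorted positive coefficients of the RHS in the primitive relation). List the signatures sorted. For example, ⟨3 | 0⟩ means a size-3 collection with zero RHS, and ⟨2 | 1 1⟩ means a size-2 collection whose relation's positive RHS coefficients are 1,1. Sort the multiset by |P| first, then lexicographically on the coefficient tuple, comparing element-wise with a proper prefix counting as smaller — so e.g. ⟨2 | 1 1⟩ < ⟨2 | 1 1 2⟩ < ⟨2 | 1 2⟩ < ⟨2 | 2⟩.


14 collections generate NE(X_Σ); each relation:

  • {3,7}:  v_{3} + v_{7} = 0  so sig = ⟨2 | 0⟩
  • {0,5}:  v_{0} + v_{5} = v_{4}  so sig = ⟨2 | 1⟩
  • {1,3}:  v_{1} + v_{3} = v_{4}  so sig = ⟨2 | 1⟩
  • {4,7}:  v_{4} + v_{7} = v_{1}  so sig = ⟨2 | 1⟩
  • {0,6}:  v_{0} + v_{6} = v_{1} + 2·v_{4}  so sig = ⟨2 | 1 2⟩
  • {3,5}:  v_{3} + v_{5} = v_{2} + 2·v_{4}  so sig = ⟨2 | 1 2⟩
  • {3,6}:  v_{3} + v_{6} = 2·v_{4} + v_{5}  so sig = ⟨2 | 1 2⟩
  • {5,7}:  v_{5} + v_{7} = 2·v_{1} + v_{2}  so sig = ⟨2 | 1 2⟩
  • {6,7}:  v_{6} + v_{7} = 2·v_{1} + v_{5}  so sig = ⟨2 | 1 2⟩
  • {2,6}:  v_{2} + v_{6} = 2·v_{5}  so sig = ⟨2 | 2⟩
  • {0,1,2}:  v_{0} + v_{1} + v_{2} = 0  so sig = ⟨3 | 0⟩
  • {0,2,4}:  v_{0} + v_{2} + v_{4} = v_{3}  so sig = ⟨3 | 1⟩
  • {1,2,4}:  v_{1} + v_{2} + v_{4} = v_{5}  so sig = ⟨3 | 1⟩
  • {1,4,5}:  v_{1} + v_{4} + v_{5} = v_{6}  so sig = ⟨3 | 1⟩

Signatures (|P|; sorted positive RHS coefficients), sorted:
    |P|=2: 10 collections, coeffs (), (1), (1), (1), (1,2), (1,2), (1,2), (1,2), (1,2), (2)
    |P|=3: 4 collections, coeffs (), (1), (1), (1)


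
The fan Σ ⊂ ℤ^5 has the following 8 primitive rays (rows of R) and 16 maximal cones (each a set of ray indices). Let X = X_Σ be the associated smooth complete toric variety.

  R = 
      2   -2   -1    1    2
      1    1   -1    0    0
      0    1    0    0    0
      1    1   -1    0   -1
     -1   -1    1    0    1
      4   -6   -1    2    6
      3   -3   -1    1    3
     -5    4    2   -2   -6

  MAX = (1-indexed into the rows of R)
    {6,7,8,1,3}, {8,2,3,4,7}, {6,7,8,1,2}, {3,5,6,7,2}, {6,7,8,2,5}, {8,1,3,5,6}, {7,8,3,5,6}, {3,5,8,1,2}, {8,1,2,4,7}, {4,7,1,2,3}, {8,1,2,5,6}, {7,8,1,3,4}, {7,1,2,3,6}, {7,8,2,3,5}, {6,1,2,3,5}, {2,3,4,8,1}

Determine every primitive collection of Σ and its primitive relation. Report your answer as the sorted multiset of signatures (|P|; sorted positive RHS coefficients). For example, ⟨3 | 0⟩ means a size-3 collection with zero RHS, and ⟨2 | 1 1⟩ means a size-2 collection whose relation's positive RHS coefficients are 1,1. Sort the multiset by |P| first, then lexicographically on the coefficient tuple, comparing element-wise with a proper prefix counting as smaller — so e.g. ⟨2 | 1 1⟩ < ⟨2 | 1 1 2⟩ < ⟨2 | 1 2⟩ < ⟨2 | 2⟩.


Primitive collections (5):

  {4,5}:  v_{4} + v_{5} = 0  so sig = ⟨2 | 0⟩
  {4,6}:  v_{4} + v_{6} = v_{1} + v_{7}  so sig = ⟨2 | 1 1⟩
  {1,5,7}:  v_{1} + v_{5} + v_{7} = v_{6}  so sig = ⟨3 | 1⟩
  {2,3,6,8}:  v_{2} + v_{3} + v_{6} + v_{8} = 0  so sig = ⟨4 | 0⟩
  {1,2,3,7,8}:  v_{1} + v_{2} + v_{3} + v_{7} + v_{8} = v_{4}  so sig = ⟨5 | 1⟩

Signatures (|P|; sorted positive RHS coefficients), sorted:
{ ⟨2 | 0⟩,  ⟨2 | 1 1⟩,  ⟨3 | 1⟩,  ⟨4 | 0⟩,  ⟨5 | 1⟩ }


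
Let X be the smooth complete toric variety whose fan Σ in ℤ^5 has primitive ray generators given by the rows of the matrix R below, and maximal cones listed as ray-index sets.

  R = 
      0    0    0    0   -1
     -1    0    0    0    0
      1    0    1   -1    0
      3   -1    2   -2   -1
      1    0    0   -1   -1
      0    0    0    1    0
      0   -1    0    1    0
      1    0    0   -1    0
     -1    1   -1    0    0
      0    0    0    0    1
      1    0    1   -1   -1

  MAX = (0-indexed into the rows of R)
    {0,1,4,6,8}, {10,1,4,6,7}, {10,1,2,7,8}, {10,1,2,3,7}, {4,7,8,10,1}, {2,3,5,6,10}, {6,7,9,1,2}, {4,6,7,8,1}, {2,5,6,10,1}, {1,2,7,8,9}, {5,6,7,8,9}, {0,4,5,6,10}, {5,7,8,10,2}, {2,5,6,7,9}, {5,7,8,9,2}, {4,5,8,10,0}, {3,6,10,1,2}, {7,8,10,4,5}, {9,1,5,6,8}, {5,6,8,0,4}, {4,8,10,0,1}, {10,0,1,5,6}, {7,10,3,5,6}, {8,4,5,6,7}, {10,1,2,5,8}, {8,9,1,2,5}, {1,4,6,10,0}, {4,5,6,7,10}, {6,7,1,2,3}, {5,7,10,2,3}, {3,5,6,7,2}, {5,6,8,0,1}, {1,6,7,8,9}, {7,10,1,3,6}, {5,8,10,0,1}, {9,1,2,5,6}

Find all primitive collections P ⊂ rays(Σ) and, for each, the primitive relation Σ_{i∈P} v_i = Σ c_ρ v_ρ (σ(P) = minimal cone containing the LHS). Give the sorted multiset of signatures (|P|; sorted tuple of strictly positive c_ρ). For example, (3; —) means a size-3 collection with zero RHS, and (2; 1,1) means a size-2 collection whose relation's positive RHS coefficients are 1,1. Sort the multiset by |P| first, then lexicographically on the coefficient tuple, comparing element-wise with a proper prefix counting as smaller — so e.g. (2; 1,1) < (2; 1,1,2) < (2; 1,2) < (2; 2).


16 minimal non-faces of Δ(Σ) (on 11 rays):

  P={0,9}:  v_{0} + v_{9} = 0 ; sig = (2; —)
  P={0,2}:  v_{0} + v_{2} = v_{10} ; sig = (2; 1)
  P={0,7}:  v_{0} + v_{7} = v_{4} ; sig = (2; 1)
  P={4,9}:  v_{4} + v_{9} = v_{7} ; sig = (2; 1)
  P={9,10}:  v_{9} + v_{10} = v_{2} ; sig = (2; 1)
  P={2,4}:  v_{2} + v_{4} = v_{7} + v_{10} ; sig = (2; 1,1)
  P={3,8}:  v_{3} + v_{8} = v_{7} + v_{10} ; sig = (2; 1,1)
  P={0,3}:  v_{0} + v_{3} = v_{6} + v_{7} + 2·v_{10} ; sig = (2; 1,1,2)
  P={3,9}:  v_{3} + v_{9} = 2·v_{2} + v_{6} + v_{7} ; sig = (2; 1,1,2)
  P={3,4}:  v_{3} + v_{4} = v_{6} + 2·v_{7} + 2·v_{10} ; sig = (2; 1,2,2)
  P={1,5,7}:  v_{1} + v_{5} + v_{7} = 0 ; sig = (3; —)
  P={2,6,8}:  v_{2} + v_{6} + v_{8} = 0 ; sig = (3; —)
  P={1,4,5}:  v_{1} + v_{4} + v_{5} = v_{0} ; sig = (3; 1)
  P={6,8,10}:  v_{6} + v_{8} + v_{10} = v_{0} ; sig = (3; 1)
  P={1,3,5}:  v_{1} + v_{3} + v_{5} = v_{2} + v_{6} + v_{10} ; sig = (3; 1,1,1)
  P={2,6,7,10}:  v_{2} + v_{6} + v_{7} + v_{10} = v_{3} ; sig = (4; 1)

Hence PRS(X_Σ) =
{ (2; —),  (2; 1) ×4,  (2; 1,1) ×2,  (2; 1,1,2) ×2,  (2; 1,2,2),  (3; —) ×2,  (3; 1) ×2,  (3; 1,1,1),  (4; 1) }


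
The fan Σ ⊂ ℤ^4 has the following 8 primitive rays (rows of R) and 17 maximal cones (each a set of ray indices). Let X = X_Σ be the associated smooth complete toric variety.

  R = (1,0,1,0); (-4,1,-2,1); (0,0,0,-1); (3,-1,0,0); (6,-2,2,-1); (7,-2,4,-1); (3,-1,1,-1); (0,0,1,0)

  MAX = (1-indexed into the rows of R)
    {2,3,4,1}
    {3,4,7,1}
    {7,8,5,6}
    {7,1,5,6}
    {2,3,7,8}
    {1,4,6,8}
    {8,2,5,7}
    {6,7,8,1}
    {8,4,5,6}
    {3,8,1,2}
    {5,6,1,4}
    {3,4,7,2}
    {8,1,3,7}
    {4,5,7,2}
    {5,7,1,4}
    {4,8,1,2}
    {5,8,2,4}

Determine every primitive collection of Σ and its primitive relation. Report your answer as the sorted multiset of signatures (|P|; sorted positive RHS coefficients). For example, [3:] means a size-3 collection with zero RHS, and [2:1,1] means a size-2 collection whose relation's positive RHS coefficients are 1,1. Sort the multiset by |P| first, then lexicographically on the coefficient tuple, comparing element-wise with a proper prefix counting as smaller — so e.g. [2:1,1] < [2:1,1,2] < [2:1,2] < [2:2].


The 9 primitive collections of Σ (r=8, n=4):

  P = {3,6}:  v_{3} + v_{6} = v_{1} + 2·v_{7} + v_{8}  →  sig = [2:1,1,2]
  P = {2,6}:  v_{2} + v_{6} = v_{4} + 2·v_{8}  →  sig = [2:1,2]
  P = {3,5}:  v_{3} + v_{5} = 2·v_{7}  →  sig = [2:2]
  P = {1,2,7}:  v_{1} + v_{2} + v_{7} = 0  →  sig = [3:]
  P = {1,5,8}:  v_{1} + v_{5} + v_{8} = v_{6}  →  sig = [3:1]
  P = {3,4,8}:  v_{3} + v_{4} + v_{8} = v_{7}  →  sig = [3:1]
  P = {4,7,8}:  v_{4} + v_{7} + v_{8} = v_{5}  →  sig = [3:1]
  P = {1,2,5}:  v_{1} + v_{2} + v_{5} = v_{4} + v_{8}  →  sig = [3:1,1]
  P = {4,6,7}:  v_{4} + v_{6} + v_{7} = v_{1} + 2·v_{5}  →  sig = [3:1,2]

Hence PRS(X_Σ) =
{ [2:1,1,2],  [2:1,2],  [2:2],  [3:],  [3:1] ×3,  [3:1,1],  [3:1,2] }


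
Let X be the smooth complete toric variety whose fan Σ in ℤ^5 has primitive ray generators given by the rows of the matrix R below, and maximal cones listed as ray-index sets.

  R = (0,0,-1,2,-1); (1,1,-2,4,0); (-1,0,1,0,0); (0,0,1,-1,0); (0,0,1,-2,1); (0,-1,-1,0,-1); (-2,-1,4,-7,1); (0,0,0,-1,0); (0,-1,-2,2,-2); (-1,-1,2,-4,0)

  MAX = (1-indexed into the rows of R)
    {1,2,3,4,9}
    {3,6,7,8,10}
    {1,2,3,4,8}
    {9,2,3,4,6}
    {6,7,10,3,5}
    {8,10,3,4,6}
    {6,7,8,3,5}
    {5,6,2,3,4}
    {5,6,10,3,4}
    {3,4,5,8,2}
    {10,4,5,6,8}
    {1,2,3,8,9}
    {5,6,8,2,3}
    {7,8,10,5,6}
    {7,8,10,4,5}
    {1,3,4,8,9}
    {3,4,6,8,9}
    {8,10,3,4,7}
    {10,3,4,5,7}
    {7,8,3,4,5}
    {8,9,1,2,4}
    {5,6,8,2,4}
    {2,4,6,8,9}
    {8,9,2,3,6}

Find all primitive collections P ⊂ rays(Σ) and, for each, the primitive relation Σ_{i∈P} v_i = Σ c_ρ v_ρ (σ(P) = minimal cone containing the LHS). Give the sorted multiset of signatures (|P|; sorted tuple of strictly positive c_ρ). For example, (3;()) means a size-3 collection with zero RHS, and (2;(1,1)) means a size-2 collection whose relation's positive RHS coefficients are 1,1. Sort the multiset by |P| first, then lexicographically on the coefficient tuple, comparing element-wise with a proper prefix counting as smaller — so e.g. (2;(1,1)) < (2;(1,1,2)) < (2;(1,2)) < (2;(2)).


14 collections generate NE(X_Σ); each relation:

  P = {1,5}:  v_{1} + v_{5} = 0  ⟹  sig = (2;())
  P = {2,10}:  v_{2} + v_{10} = 0  ⟹  sig = (2;())
  P = {1,6}:  v_{1} + v_{6} = v_{9}  ⟹  sig = (2;(1))
  P = {5,9}:  v_{5} + v_{9} = v_{6}  ⟹  sig = (2;(1))
  P = {1,7}:  v_{1} + v_{7} = v_{3} + v_{8} + v_{10}  ⟹  sig = (2;(1,1,1))
  P = {2,7}:  v_{2} + v_{7} = v_{3} + v_{5} + v_{8}  ⟹  sig = (2;(1,1,1))
  P = {1,10}:  v_{1} + v_{10} = v_{3} + v_{4} + v_{6} + v_{8}  ⟹  sig = (2;(1,1,1,1))
  P = {7,9}:  v_{7} + v_{9} = v_{3} + v_{6} + v_{8} + v_{10}  ⟹  sig = (2;(1,1,1,1))
  P = {9,10}:  v_{9} + v_{10} = v_{3} + v_{4} + 2·v_{6} + v_{8}  ⟹  sig = (2;(1,1,1,2))
  P = {4,6,7}:  v_{4} + v_{6} + v_{7} = 2·v_{10}  ⟹  sig = (3;(2))
  P = {3,5,8,10}:  v_{3} + v_{5} + v_{8} + v_{10} = v_{7}  ⟹  sig = (4;(1))
  P = {2,3,4,6,8}:  v_{2} + v_{3} + v_{4} + v_{6} + v_{8} = v_{1}  ⟹  sig = (5;(1))
  P = {3,4,5,6,8}:  v_{3} + v_{4} + v_{5} + v_{6} + v_{8} = v_{10}  ⟹  sig = (5;(1))
  P = {2,3,4,8,9}:  v_{2} + v_{3} + v_{4} + v_{8} + v_{9} = 2·v_{1}  ⟹  sig = (5;(2))

so the primitive-relation signature multiset is
[(2;()), (2;()), (2;(1)), (2;(1)), (2;(1,1,1)), (2;(1,1,1)), (2;(1,1,1,1)), (2;(1,1,1,1)), (2;(1,1,1,2)), (3;(2)), (4;(1)), (5;(1)), (5;(1)), (5;(2))]


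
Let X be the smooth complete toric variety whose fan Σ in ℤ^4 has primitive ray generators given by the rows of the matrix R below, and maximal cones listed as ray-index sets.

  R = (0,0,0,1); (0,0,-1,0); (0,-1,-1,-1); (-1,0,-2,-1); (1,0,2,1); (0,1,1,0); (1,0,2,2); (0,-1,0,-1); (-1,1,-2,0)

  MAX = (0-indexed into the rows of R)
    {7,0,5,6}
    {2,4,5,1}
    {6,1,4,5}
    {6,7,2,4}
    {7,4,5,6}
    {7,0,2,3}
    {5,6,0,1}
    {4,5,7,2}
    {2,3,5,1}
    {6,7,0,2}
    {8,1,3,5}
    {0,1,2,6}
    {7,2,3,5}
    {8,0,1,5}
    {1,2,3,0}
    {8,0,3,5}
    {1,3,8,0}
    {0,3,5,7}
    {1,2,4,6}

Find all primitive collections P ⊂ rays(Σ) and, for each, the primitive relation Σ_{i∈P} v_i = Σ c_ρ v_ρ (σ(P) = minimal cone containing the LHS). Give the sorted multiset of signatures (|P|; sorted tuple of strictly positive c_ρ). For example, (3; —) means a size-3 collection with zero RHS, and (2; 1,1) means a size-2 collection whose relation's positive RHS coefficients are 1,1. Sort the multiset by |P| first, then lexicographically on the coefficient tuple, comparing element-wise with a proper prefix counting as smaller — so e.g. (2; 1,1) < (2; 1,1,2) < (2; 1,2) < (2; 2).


Δ(Σ) — 9 vertices, 11 min non-faces:

  P = {3,4}:  v_{3} + v_{4} = 0  ⇒ sig = (2; —)
  P = {0,4}:  v_{0} + v_{4} = v_{6}  ⇒ sig = (2; 1)
  P = {1,7}:  v_{1} + v_{7} = v_{2}  ⇒ sig = (2; 1)
  P = {3,6}:  v_{3} + v_{6} = v_{0}  ⇒ sig = (2; 1)
  P = {7,8}:  v_{7} + v_{8} = v_{3}  ⇒ sig = (2; 1)
  P = {2,8}:  v_{2} + v_{8} = v_{1} + v_{3}  ⇒ sig = (2; 1,1)
  P = {4,8}:  v_{4} + v_{8} = v_{0} + v_{1} + v_{5}  ⇒ sig = (2; 1,1,1)
  P = {6,8}:  v_{6} + v_{8} = 2·v_{0} + v_{1} + v_{5}  ⇒ sig = (2; 1,1,2)
  P = {0,2,5}:  v_{0} + v_{2} + v_{5} = 0  ⇒ sig = (3; —)
  P = {2,5,6}:  v_{2} + v_{5} + v_{6} = v_{4}  ⇒ sig = (3; 1)
  P = {0,1,3,5}:  v_{0} + v_{1} + v_{3} + v_{5} = v_{8}  ⇒ sig = (4; 1)

so the primitive-relation signature multiset is
[(2; —), (2; 1), (2; 1), (2; 1), (2; 1), (2; 1,1), (2; 1,1,1), (2; 1,1,2), (3; —), (3; 1), (4; 1)]


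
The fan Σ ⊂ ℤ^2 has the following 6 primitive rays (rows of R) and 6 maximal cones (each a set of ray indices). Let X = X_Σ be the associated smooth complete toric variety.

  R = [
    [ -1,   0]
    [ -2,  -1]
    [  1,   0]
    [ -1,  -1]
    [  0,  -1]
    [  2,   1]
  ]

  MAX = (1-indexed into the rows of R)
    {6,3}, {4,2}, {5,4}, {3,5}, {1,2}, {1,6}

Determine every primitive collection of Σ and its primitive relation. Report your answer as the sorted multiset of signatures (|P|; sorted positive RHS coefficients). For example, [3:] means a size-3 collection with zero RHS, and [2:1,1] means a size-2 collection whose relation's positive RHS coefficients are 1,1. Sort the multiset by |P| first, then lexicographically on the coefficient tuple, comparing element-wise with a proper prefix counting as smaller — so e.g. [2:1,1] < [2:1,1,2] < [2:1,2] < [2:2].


The 9 primitive collections of Σ (r=6, n=2):

  P = {1,3}:  v_{1} + v_{3} = 0 ; sig = [2:]
  P = {2,6}:  v_{2} + v_{6} = 0 ; sig = [2:]
  P = {1,4}:  v_{1} + v_{4} = v_{2} ; sig = [2:1]
  P = {1,5}:  v_{1} + v_{5} = v_{4} ; sig = [2:1]
  P = {2,3}:  v_{2} + v_{3} = v_{4} ; sig = [2:1]
  P = {3,4}:  v_{3} + v_{4} = v_{5} ; sig = [2:1]
  P = {4,6}:  v_{4} + v_{6} = v_{3} ; sig = [2:1]
  P = {2,5}:  v_{2} + v_{5} = 2·v_{4} ; sig = [2:2]
  P = {5,6}:  v_{5} + v_{6} = 2·v_{3} ; sig = [2:2]

Signatures (|P|; sorted positive RHS coefficients), sorted:
    [2:]
    [2:]
    [2:1]
    [2:1]
    [2:1]
    [2:1]
    [2:1]
    [2:2]
    [2:2]
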